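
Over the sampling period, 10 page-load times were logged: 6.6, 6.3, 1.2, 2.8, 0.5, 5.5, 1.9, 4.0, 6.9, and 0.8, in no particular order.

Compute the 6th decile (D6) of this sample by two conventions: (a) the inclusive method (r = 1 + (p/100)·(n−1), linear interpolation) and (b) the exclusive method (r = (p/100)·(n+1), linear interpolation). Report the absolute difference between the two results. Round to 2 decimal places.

0.30

Sorted: 0.5, 0.8, 1.2, 1.9, 2.8, 4.0, 5.5, 6.3, 6.6, 6.9.
n = 10.
(a) r = 6.4; between ranks 6 (4.0) and 7 (5.5): 4.6.
(b) r = 6.6; between ranks 6 (4.0) and 7 (5.5): 4.9.
|4.6 − 4.9| = 0.3.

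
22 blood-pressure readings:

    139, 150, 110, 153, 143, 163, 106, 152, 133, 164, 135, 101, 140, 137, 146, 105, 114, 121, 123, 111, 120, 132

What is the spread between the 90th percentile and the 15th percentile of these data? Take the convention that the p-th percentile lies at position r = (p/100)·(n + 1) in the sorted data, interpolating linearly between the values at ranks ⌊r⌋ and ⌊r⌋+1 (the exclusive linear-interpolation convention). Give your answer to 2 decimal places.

52.20

Sorted: 101, 105, 106, 110, 111, 114, 120, 121, 123, 132, 133, 135, 137, 139, 140, 143, 146, 150, 152, 153, 163, 164.
n = 22.
P15: r = 3.45; ranks 3–4 are 106, 110; interpolating gives 107.8.
P90: r = 20.7; ranks 20–21 are 153, 163; interpolating gives 160.
Difference: 160 − 107.8 = 52.2.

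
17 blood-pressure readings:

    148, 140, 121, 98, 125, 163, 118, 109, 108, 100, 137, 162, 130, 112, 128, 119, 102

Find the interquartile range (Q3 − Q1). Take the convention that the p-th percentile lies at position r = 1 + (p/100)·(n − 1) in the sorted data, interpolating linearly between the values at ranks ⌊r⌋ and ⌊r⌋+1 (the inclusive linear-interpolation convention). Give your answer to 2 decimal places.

Sorted: 98, 100, 102, 108, 109, 112, 118, 119, 121, 125, 128, 130, 137, 140, 148, 162, 163.
n = 17.
P25: r = 5 (integer) → 109.
P75: r = 13 (integer) → 137.
Difference: 137 − 109 = 28.

28.00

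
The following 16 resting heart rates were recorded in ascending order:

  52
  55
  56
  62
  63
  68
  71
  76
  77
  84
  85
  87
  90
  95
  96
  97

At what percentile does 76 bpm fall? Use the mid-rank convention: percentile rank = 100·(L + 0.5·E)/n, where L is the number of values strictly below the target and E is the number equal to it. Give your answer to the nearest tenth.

46.9

Count below 76: L = 7; count equal: E = 1; n = 16.
Percentile rank = 100·(7 + 0.5·1)/16 = 100·7.5/16 = 46.88.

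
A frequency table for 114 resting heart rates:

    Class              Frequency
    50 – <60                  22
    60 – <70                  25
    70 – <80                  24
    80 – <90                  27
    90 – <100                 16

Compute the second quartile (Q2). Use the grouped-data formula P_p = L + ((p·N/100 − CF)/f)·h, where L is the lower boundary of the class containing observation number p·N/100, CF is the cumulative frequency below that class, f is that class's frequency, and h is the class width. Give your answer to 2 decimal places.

N = 114; target position k = 50/100 · 114 = 57.
Cumulative frequencies: 22, 47, 71, 98, 114.
Observation 57 falls in the class 70 – <80.
L = 70, CF = 47, f = 24, h = 10.
P50 = 70 + ((57 − 47)/24)·10 = 70 + 4.16667 = 74.1667.

74.17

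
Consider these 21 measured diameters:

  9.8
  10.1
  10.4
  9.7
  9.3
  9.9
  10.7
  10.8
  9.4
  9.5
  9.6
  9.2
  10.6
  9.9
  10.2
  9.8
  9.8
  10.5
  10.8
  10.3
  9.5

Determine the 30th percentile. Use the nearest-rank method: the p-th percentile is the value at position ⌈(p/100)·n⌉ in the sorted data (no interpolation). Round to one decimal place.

Sorted: 9.2, 9.3, 9.4, 9.5, 9.5, 9.6, 9.7, 9.8, 9.8, 9.8, 9.9, 9.9, 10.1, 10.2, 10.3, 10.4, 10.5, 10.6, 10.7, 10.8, 10.8.
n = 21.
Position = ⌈30/100 · 21⌉ = ⌈6.3⌉ = 7.
The value at rank 7 is 9.7.

9.7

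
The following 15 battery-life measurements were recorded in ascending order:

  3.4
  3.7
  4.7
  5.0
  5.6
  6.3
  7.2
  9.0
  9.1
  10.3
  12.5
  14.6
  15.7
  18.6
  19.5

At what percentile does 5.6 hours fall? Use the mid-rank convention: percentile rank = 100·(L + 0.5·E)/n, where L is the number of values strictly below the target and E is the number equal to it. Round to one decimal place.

30.0

Count below 5.6: L = 4; count equal: E = 1; n = 15.
Percentile rank = 100·(4 + 0.5·1)/15 = 100·4.5/15 = 30.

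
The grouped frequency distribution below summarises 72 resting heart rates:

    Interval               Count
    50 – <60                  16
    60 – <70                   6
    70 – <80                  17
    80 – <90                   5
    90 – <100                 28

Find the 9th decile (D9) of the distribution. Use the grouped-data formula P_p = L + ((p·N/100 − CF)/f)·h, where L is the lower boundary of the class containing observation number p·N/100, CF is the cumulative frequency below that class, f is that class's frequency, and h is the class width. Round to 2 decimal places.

97.43

N = 72; target position k = 90/100 · 72 = 64.8.
Cumulative frequencies: 16, 22, 39, 44, 72.
Observation 64.8 falls in the class 90 – <100.
L = 90, CF = 44, f = 28, h = 10.
P90 = 90 + ((64.8 − 44)/28)·10 = 90 + 7.42857 = 97.4286.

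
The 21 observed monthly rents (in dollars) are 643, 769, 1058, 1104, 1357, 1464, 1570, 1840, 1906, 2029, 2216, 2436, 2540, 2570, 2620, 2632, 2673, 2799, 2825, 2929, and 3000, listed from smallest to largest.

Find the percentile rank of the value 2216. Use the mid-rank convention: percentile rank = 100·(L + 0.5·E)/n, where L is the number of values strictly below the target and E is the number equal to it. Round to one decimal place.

Count below 2216: L = 10; count equal: E = 1; n = 21.
Percentile rank = 100·(10 + 0.5·1)/21 = 100·10.5/21 = 50.

50.0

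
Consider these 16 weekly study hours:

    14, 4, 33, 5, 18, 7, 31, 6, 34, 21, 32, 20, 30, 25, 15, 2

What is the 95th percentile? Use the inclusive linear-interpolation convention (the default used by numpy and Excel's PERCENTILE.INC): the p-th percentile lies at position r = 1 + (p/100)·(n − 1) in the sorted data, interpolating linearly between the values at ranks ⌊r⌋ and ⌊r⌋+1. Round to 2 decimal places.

Sorted: 2, 4, 5, 6, 7, 14, 15, 18, 20, 21, 25, 30, 31, 32, 33, 34.
n = 16.
r = 1 + (95/100)·(16 − 1) = 1 + 14.25 = 15.25.
Rank 15 is 33 and rank 16 is 34.
Interpolate: 33 + 0.25·(34 − 33) = 33 + 0.25·1 = 33.25.

33.25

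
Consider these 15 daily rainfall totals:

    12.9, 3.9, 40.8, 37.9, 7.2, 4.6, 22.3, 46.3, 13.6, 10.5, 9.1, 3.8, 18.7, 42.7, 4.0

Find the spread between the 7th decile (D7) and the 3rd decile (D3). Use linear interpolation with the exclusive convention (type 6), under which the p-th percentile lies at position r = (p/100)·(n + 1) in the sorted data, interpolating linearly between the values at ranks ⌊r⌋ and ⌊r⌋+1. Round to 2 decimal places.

Sorted: 3.8, 3.9, 4.0, 4.6, 7.2, 9.1, 10.5, 12.9, 13.6, 18.7, 22.3, 37.9, 40.8, 42.7, 46.3.
n = 15.
P30: r = 4.8; ranks 4–5 are 4.6, 7.2; interpolating gives 6.68.
P70: r = 11.2; ranks 11–12 are 22.3, 37.9; interpolating gives 25.42.
Difference: 25.42 − 6.68 = 18.74.

18.74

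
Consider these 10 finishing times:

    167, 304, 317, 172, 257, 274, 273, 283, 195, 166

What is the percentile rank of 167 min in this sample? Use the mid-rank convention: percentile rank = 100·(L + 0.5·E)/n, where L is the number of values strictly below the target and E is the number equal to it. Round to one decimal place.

15.0

Sorted: 166, 167, 172, 195, 257, 273, 274, 283, 304, 317.
Count below 167: L = 1; count equal: E = 1; n = 10.
Percentile rank = 100·(1 + 0.5·1)/10 = 100·1.5/10 = 15.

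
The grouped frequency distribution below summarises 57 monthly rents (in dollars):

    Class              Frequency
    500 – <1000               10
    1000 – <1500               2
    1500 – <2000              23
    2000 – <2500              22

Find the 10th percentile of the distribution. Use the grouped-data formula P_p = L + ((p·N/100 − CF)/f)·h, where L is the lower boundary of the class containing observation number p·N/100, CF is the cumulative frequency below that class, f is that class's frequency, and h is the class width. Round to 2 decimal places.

785.00

N = 57; target position k = 10/100 · 57 = 5.7.
Cumulative frequencies: 10, 12, 35, 57.
Observation 5.7 falls in the class 500 – <1000.
L = 500, CF = 0, f = 10, h = 500.
P10 = 500 + ((5.7 − 0)/10)·500 = 500 + 285 = 785.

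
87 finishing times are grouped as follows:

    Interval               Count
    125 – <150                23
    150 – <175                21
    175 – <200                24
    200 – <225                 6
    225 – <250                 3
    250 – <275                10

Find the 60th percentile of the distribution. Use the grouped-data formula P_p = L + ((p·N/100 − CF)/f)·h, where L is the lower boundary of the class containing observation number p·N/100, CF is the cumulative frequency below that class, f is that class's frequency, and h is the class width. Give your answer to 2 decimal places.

183.54

N = 87; target position k = 60/100 · 87 = 52.2.
Cumulative frequencies: 23, 44, 68, 74, 77, 87.
Observation 52.2 falls in the class 175 – <200.
L = 175, CF = 44, f = 24, h = 25.
P60 = 175 + ((52.2 − 44)/24)·25 = 175 + 8.54167 = 183.542.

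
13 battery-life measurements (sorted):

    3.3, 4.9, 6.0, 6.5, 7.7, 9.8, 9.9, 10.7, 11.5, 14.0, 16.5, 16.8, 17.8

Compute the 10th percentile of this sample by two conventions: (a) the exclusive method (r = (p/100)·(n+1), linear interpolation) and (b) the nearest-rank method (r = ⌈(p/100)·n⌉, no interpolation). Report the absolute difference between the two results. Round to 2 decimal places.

n = 13.
(a) r = 1.4; between ranks 1 (3.3) and 2 (4.9): 3.94.
(b) the nearest-rank method: rank 2 → 4.9.
|3.94 − 4.9| = 0.96.

0.96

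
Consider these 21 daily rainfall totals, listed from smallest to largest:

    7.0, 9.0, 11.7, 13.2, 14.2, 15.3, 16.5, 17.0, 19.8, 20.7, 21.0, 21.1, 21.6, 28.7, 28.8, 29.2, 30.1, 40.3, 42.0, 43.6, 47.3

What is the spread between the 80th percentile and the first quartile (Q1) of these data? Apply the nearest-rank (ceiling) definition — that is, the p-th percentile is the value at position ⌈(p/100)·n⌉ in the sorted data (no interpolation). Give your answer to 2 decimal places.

n = 21.
P25: rank ⌈25/100·21⌉ = 6 → 15.3.
P80: rank ⌈80/100·21⌉ = 17 → 30.1.
Difference: 30.1 − 15.3 = 14.8.

14.80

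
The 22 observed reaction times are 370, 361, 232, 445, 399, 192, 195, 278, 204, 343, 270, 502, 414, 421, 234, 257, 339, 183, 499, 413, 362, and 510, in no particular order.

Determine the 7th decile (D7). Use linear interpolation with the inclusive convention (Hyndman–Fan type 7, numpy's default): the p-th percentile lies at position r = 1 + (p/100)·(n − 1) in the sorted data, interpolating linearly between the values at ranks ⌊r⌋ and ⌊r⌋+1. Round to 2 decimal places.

408.80

Sorted: 183, 192, 195, 204, 232, 234, 257, 270, 278, 339, 343, 361, 362, 370, 399, 413, 414, 421, 445, 499, 502, 510.
n = 22.
r = 1 + (70/100)·(22 − 1) = 1 + 14.7 = 15.7.
Rank 15 is 399 and rank 16 is 413.
Interpolate: 399 + 0.7·(413 − 399) = 399 + 0.7·14 = 408.8.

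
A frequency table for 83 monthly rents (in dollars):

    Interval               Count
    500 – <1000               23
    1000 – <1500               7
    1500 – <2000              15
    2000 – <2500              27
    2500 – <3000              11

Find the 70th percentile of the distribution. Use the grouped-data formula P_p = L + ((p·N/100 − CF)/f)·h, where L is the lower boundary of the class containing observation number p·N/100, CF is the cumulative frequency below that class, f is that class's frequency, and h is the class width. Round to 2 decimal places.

N = 83; target position k = 70/100 · 83 = 58.1.
Cumulative frequencies: 23, 30, 45, 72, 83.
Observation 58.1 falls in the class 2000 – <2500.
L = 2000, CF = 45, f = 27, h = 500.
P70 = 2000 + ((58.1 − 45)/27)·500 = 2000 + 242.593 = 2242.59.

2242.59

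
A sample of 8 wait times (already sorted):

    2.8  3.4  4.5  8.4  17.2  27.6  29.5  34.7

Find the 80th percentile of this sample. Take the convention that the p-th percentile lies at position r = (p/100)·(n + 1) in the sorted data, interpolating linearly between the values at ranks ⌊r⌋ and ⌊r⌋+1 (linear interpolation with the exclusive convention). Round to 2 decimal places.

n = 8.
r = (80/100)·(8 + 1) = 7.2.
Rank 7 is 29.5 and rank 8 is 34.7.
Interpolate: 29.5 + 0.2·(34.7 − 29.5) = 29.5 + 0.2·5.2 = 30.54.

30.54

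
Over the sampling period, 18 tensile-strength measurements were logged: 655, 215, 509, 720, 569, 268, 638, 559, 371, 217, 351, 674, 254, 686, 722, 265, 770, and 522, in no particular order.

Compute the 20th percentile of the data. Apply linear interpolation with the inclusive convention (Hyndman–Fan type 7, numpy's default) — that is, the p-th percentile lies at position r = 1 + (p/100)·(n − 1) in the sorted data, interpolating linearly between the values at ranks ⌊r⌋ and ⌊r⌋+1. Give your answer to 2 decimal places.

266.20

Sorted: 215, 217, 254, 265, 268, 351, 371, 509, 522, 559, 569, 638, 655, 674, 686, 720, 722, 770.
n = 18.
r = 1 + (20/100)·(18 − 1) = 1 + 3.4 = 4.4.
Rank 4 is 265 and rank 5 is 268.
Interpolate: 265 + 0.4·(268 − 265) = 265 + 0.4·3 = 266.2.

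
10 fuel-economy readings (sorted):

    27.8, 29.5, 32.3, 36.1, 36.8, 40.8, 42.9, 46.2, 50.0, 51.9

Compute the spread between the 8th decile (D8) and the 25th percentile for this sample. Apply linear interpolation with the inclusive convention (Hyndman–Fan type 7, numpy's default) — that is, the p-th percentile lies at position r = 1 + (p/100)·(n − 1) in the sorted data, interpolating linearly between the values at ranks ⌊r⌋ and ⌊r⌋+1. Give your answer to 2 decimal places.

n = 10.
P25: r = 3.25; ranks 3–4 are 32.3, 36.1; interpolating gives 33.25.
P80: r = 8.2; ranks 8–9 are 46.2, 50.0; interpolating gives 46.96.
Difference: 46.96 − 33.25 = 13.71.

13.71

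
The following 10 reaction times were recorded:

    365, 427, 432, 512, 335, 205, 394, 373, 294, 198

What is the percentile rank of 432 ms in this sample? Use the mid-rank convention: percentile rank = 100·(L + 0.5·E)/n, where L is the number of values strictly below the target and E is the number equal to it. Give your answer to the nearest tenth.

85.0

Sorted: 198, 205, 294, 335, 365, 373, 394, 427, 432, 512.
Count below 432: L = 8; count equal: E = 1; n = 10.
Percentile rank = 100·(8 + 0.5·1)/10 = 100·8.5/10 = 85.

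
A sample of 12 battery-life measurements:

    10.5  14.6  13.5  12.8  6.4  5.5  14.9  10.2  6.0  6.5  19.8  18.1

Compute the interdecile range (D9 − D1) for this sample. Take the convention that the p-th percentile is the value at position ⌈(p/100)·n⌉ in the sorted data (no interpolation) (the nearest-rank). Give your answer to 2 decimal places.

12.10

Sorted: 5.5, 6.0, 6.4, 6.5, 10.2, 10.5, 12.8, 13.5, 14.6, 14.9, 18.1, 19.8.
n = 12.
P10: rank ⌈10/100·12⌉ = 2 → 6.
P90: rank ⌈90/100·12⌉ = 11 → 18.1.
Difference: 18.1 − 6 = 12.1.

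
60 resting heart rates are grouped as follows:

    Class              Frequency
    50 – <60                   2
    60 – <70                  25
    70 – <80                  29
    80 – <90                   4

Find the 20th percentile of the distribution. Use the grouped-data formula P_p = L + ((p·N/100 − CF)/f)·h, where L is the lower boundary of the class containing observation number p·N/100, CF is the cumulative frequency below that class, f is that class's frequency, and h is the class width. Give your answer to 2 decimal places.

N = 60; target position k = 20/100 · 60 = 12.
Cumulative frequencies: 2, 27, 56, 60.
Observation 12 falls in the class 60 – <70.
L = 60, CF = 2, f = 25, h = 10.
P20 = 60 + ((12 − 2)/25)·10 = 60 + 4 = 64.

64.00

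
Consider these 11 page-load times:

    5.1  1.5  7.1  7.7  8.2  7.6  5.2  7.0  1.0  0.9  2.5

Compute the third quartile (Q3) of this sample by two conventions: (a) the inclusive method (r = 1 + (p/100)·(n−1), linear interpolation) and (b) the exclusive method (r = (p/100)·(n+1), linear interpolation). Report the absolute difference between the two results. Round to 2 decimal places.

0.25

Sorted: 0.9, 1.0, 1.5, 2.5, 5.1, 5.2, 7.0, 7.1, 7.6, 7.7, 8.2.
n = 11.
(a) r = 8.5; between ranks 8 (7.1) and 9 (7.6): 7.35.
(b) r = 9 → value at rank 9 = 7.6.
|7.35 − 7.6| = 0.25.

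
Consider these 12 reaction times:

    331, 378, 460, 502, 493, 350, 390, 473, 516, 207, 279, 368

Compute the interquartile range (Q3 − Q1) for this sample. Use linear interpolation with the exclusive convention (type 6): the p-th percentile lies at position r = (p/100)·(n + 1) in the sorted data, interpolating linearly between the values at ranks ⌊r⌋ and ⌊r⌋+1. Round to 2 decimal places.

Sorted: 207, 279, 331, 350, 368, 378, 390, 460, 473, 493, 502, 516.
n = 12.
P25: r = 3.25; ranks 3–4 are 331, 350; interpolating gives 335.75.
P75: r = 9.75; ranks 9–10 are 473, 493; interpolating gives 488.
Difference: 488 − 335.75 = 152.25.

152.25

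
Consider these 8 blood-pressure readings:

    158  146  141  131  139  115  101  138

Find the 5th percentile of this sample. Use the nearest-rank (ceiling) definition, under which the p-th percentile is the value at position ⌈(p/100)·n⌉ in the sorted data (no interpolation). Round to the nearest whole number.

Sorted: 101, 115, 131, 138, 139, 141, 146, 158.
n = 8.
Position = ⌈5/100 · 8⌉ = ⌈0.4⌉ = 1.
The value at rank 1 is 101.

101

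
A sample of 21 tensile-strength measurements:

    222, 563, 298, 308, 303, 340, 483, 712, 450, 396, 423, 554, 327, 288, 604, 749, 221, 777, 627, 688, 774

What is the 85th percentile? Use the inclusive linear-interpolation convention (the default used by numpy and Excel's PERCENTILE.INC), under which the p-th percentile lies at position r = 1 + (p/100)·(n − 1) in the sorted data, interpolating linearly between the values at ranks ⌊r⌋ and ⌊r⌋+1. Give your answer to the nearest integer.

Sorted: 221, 222, 288, 298, 303, 308, 327, 340, 396, 423, 450, 483, 554, 563, 604, 627, 688, 712, 749, 774, 777.
n = 21.
r = 1 + (85/100)·(21 − 1) = 1 + 17 = 18.
r is an integer, so P85 is the value at rank 18: 712.

712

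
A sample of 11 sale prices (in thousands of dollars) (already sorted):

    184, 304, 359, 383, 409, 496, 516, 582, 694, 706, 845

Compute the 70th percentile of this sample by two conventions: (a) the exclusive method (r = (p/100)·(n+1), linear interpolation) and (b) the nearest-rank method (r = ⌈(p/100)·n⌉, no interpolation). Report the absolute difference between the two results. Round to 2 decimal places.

44.80

n = 11.
(a) r = 8.4; between ranks 8 (582) and 9 (694): 626.8.
(b) the nearest-rank method: rank 8 → 582.
|626.8 − 582| = 44.8.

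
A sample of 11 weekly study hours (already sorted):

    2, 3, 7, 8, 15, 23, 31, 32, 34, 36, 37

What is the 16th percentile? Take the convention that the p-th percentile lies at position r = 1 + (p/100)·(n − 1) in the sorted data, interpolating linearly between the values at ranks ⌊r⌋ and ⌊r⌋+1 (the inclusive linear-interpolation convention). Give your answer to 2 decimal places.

5.40

n = 11.
r = 1 + (16/100)·(11 − 1) = 1 + 1.6 = 2.6.
Rank 2 is 3 and rank 3 is 7.
Interpolate: 3 + 0.6·(7 − 3) = 3 + 0.6·4 = 5.4.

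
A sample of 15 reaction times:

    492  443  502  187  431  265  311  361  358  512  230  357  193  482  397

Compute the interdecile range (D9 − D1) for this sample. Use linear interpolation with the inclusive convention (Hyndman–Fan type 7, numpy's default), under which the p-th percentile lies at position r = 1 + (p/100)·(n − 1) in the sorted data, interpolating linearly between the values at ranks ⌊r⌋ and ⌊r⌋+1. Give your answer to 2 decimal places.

290.20

Sorted: 187, 193, 230, 265, 311, 357, 358, 361, 397, 431, 443, 482, 492, 502, 512.
n = 15.
P10: r = 2.4; ranks 2–3 are 193, 230; interpolating gives 207.8.
P90: r = 13.6; ranks 13–14 are 492, 502; interpolating gives 498.
Difference: 498 − 207.8 = 290.2.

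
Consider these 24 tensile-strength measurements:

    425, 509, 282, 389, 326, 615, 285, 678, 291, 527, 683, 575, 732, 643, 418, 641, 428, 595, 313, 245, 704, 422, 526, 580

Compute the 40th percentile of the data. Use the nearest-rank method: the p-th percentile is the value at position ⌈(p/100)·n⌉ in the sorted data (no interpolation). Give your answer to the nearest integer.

425

Sorted: 245, 282, 285, 291, 313, 326, 389, 418, 422, 425, 428, 509, 526, 527, 575, 580, 595, 615, 641, 643, 678, 683, 704, 732.
n = 24.
Position = ⌈40/100 · 24⌉ = ⌈9.6⌉ = 10.
The value at rank 10 is 425.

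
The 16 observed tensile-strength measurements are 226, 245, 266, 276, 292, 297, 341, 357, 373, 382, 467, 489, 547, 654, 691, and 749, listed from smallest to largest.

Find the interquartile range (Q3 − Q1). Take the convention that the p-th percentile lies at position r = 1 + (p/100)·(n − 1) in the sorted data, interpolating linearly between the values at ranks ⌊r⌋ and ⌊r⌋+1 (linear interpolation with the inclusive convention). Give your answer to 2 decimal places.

n = 16.
P25: r = 4.75; ranks 4–5 are 276, 292; interpolating gives 288.
P75: r = 12.25; ranks 12–13 are 489, 547; interpolating gives 503.5.
Difference: 503.5 − 288 = 215.5.

215.50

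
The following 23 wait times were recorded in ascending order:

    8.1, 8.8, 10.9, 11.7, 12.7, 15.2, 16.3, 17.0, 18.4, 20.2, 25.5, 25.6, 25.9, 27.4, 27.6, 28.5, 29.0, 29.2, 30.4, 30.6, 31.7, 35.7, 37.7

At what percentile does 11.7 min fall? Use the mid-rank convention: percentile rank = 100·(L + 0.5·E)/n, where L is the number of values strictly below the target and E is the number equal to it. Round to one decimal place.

Count below 11.7: L = 3; count equal: E = 1; n = 23.
Percentile rank = 100·(3 + 0.5·1)/23 = 100·3.5/23 = 15.22.

15.2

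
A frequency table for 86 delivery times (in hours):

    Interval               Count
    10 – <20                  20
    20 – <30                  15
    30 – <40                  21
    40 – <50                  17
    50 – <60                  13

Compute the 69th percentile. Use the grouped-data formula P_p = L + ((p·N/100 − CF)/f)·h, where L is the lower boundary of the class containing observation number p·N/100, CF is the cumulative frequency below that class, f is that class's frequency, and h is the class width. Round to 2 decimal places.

41.96

N = 86; target position k = 69/100 · 86 = 59.34.
Cumulative frequencies: 20, 35, 56, 73, 86.
Observation 59.34 falls in the class 40 – <50.
L = 40, CF = 56, f = 17, h = 10.
P69 = 40 + ((59.34 − 56)/17)·10 = 40 + 1.96471 = 41.9647.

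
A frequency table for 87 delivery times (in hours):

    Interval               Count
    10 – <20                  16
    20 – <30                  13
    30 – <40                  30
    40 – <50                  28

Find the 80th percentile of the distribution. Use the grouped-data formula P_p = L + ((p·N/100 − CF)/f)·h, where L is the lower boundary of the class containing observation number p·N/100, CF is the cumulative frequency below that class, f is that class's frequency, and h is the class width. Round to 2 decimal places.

N = 87; target position k = 80/100 · 87 = 69.6.
Cumulative frequencies: 16, 29, 59, 87.
Observation 69.6 falls in the class 40 – <50.
L = 40, CF = 59, f = 28, h = 10.
P80 = 40 + ((69.6 − 59)/28)·10 = 40 + 3.78571 = 43.7857.

43.79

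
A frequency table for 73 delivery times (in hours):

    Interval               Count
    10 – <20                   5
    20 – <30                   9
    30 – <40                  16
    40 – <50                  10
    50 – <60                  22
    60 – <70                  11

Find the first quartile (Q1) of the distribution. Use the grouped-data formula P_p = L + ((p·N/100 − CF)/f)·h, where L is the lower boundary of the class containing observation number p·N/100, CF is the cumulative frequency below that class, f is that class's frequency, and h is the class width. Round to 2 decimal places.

32.66

N = 73; target position k = 25/100 · 73 = 18.25.
Cumulative frequencies: 5, 14, 30, 40, 62, 73.
Observation 18.25 falls in the class 30 – <40.
L = 30, CF = 14, f = 16, h = 10.
P25 = 30 + ((18.25 − 14)/16)·10 = 30 + 2.65625 = 32.6562.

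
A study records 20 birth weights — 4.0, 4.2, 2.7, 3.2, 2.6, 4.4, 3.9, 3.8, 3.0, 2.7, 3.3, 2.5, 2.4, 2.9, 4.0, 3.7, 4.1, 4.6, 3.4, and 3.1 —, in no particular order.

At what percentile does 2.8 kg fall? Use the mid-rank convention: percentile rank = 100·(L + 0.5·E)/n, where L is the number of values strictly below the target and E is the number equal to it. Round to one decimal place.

Sorted: 2.4, 2.5, 2.6, 2.7, 2.7, 2.9, 3.0, 3.1, 3.2, 3.3, 3.4, 3.7, 3.8, 3.9, 4.0, 4.0, 4.1, 4.2, 4.4, 4.6.
Count below 2.8: L = 5; count equal: E = 0; n = 20.
Percentile rank = 100·(5 + 0.5·0)/20 = 100·5/20 = 25.

25.0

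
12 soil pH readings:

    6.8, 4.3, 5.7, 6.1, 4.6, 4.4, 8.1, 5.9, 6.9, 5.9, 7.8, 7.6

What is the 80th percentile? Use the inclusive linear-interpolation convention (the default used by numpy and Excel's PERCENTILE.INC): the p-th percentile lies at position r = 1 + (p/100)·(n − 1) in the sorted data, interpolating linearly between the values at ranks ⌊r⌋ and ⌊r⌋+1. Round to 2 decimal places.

7.46

Sorted: 4.3, 4.4, 4.6, 5.7, 5.9, 5.9, 6.1, 6.8, 6.9, 7.6, 7.8, 8.1.
n = 12.
r = 1 + (80/100)·(12 − 1) = 1 + 8.8 = 9.8.
Rank 9 is 6.9 and rank 10 is 7.6.
Interpolate: 6.9 + 0.8·(7.6 − 6.9) = 6.9 + 0.8·0.7 = 7.46.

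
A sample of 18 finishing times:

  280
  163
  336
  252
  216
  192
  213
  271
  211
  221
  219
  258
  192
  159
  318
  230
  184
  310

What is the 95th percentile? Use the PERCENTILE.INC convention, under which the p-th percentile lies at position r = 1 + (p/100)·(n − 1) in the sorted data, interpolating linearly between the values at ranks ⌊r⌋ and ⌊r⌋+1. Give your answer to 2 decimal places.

Sorted: 159, 163, 184, 192, 192, 211, 213, 216, 219, 221, 230, 252, 258, 271, 280, 310, 318, 336.
n = 18.
r = 1 + (95/100)·(18 − 1) = 1 + 16.15 = 17.15.
Rank 17 is 318 and rank 18 is 336.
Interpolate: 318 + 0.15·(336 − 318) = 318 + 0.15·18 = 320.7.

320.70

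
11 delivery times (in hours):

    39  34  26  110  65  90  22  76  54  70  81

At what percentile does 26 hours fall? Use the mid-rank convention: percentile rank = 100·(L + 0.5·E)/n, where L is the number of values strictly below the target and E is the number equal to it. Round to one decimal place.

Sorted: 22, 26, 34, 39, 54, 65, 70, 76, 81, 90, 110.
Count below 26: L = 1; count equal: E = 1; n = 11.
Percentile rank = 100·(1 + 0.5·1)/11 = 100·1.5/11 = 13.64.

13.6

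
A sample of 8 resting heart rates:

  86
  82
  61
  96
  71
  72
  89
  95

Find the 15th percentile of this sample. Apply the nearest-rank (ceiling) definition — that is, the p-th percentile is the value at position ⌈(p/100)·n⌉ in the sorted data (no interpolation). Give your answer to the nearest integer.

Sorted: 61, 71, 72, 82, 86, 89, 95, 96.
n = 8.
Position = ⌈15/100 · 8⌉ = ⌈1.2⌉ = 2.
The value at rank 2 is 71.

71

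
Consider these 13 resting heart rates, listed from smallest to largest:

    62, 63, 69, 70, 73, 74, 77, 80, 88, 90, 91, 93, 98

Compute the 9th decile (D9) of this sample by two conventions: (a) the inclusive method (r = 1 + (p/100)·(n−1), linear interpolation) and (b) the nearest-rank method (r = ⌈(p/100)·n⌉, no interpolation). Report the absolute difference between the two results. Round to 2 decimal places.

0.40

n = 13.
(a) r = 11.8; between ranks 11 (91) and 12 (93): 92.6.
(b) the nearest-rank method: rank 12 → 93.
|92.6 − 93| = 0.4.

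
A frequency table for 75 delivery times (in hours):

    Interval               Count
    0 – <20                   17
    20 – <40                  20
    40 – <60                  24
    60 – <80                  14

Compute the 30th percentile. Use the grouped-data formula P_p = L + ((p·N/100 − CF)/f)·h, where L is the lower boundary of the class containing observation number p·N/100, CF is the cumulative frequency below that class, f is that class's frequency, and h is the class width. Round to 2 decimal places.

25.50

N = 75; target position k = 30/100 · 75 = 22.5.
Cumulative frequencies: 17, 37, 61, 75.
Observation 22.5 falls in the class 20 – <40.
L = 20, CF = 17, f = 20, h = 20.
P30 = 20 + ((22.5 − 17)/20)·20 = 20 + 5.5 = 25.5.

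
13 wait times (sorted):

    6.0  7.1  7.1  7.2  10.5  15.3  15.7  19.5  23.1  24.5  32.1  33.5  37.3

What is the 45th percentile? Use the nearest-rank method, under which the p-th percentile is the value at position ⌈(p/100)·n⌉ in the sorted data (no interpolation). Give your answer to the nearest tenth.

15.3

n = 13.
Position = ⌈45/100 · 13⌉ = ⌈5.85⌉ = 6.
The value at rank 6 is 15.3.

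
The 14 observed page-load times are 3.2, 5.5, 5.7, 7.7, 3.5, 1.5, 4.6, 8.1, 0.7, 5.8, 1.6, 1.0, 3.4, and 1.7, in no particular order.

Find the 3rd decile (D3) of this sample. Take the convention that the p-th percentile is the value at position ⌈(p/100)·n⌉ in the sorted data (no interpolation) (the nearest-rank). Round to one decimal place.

Sorted: 0.7, 1.0, 1.5, 1.6, 1.7, 3.2, 3.4, 3.5, 4.6, 5.5, 5.7, 5.8, 7.7, 8.1.
n = 14.
Position = ⌈30/100 · 14⌉ = ⌈4.2⌉ = 5.
The value at rank 5 is 1.7.

1.7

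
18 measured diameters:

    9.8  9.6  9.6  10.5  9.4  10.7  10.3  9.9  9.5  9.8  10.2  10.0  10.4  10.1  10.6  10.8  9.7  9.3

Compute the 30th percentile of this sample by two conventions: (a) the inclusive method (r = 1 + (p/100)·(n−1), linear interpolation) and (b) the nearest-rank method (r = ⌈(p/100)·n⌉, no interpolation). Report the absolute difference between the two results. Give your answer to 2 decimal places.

Sorted: 9.3, 9.4, 9.5, 9.6, 9.6, 9.7, 9.8, 9.8, 9.9, 10.0, 10.1, 10.2, 10.3, 10.4, 10.5, 10.6, 10.7, 10.8.
n = 18.
(a) r = 6.1; between ranks 6 (9.7) and 7 (9.8): 9.71.
(b) the nearest-rank method: rank 6 → 9.7.
|9.71 − 9.7| = 0.01.

0.01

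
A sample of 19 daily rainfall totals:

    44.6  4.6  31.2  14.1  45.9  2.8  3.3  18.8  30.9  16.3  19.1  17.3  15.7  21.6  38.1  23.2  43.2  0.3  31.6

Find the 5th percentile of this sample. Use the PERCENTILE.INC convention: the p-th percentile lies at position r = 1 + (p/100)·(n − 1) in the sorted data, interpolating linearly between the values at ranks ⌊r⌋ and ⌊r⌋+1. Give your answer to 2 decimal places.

2.55

Sorted: 0.3, 2.8, 3.3, 4.6, 14.1, 15.7, 16.3, 17.3, 18.8, 19.1, 21.6, 23.2, 30.9, 31.2, 31.6, 38.1, 43.2, 44.6, 45.9.
n = 19.
r = 1 + (5/100)·(19 − 1) = 1 + 0.9 = 1.9.
Rank 1 is 0.3 and rank 2 is 2.8.
Interpolate: 0.3 + 0.9·(2.8 − 0.3) = 0.3 + 0.9·2.5 = 2.55.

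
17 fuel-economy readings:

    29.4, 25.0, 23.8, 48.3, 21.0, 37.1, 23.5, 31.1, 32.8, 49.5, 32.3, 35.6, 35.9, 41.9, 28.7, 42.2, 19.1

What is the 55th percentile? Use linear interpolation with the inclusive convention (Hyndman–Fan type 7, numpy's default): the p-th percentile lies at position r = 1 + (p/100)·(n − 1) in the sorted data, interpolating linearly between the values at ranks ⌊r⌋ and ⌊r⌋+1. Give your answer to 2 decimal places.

32.70

Sorted: 19.1, 21.0, 23.5, 23.8, 25.0, 28.7, 29.4, 31.1, 32.3, 32.8, 35.6, 35.9, 37.1, 41.9, 42.2, 48.3, 49.5.
n = 17.
r = 1 + (55/100)·(17 − 1) = 1 + 8.8 = 9.8.
Rank 9 is 32.3 and rank 10 is 32.8.
Interpolate: 32.3 + 0.8·(32.8 − 32.3) = 32.3 + 0.8·0.5 = 32.7.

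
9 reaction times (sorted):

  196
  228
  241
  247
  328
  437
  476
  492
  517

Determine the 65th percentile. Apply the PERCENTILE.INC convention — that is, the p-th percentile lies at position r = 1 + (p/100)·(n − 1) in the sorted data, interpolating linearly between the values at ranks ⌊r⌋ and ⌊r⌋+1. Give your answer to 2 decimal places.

444.80

n = 9.
r = 1 + (65/100)·(9 − 1) = 1 + 5.2 = 6.2.
Rank 6 is 437 and rank 7 is 476.
Interpolate: 437 + 0.2·(476 − 437) = 437 + 0.2·39 = 444.8.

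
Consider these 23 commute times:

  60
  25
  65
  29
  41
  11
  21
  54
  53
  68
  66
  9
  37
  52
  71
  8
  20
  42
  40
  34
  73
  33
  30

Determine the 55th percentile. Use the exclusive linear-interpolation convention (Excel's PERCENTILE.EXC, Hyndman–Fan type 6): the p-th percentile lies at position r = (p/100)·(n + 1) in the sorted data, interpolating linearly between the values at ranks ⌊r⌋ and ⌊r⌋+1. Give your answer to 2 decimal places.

Sorted: 8, 9, 11, 20, 21, 25, 29, 30, 33, 34, 37, 40, 41, 42, 52, 53, 54, 60, 65, 66, 68, 71, 73.
n = 23.
r = (55/100)·(23 + 1) = 13.2.
Rank 13 is 41 and rank 14 is 42.
Interpolate: 41 + 0.2·(42 − 41) = 41 + 0.2·1 = 41.2.

41.20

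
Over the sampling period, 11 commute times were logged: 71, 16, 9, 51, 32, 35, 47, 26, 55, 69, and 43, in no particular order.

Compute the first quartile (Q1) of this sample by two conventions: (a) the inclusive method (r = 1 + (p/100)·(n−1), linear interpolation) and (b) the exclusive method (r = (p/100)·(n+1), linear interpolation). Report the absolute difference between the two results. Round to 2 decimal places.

Sorted: 9, 16, 26, 32, 35, 43, 47, 51, 55, 69, 71.
n = 11.
(a) r = 3.5; between ranks 3 (26) and 4 (32): 29.
(b) r = 3 → value at rank 3 = 26.
|29 − 26| = 3.

3.00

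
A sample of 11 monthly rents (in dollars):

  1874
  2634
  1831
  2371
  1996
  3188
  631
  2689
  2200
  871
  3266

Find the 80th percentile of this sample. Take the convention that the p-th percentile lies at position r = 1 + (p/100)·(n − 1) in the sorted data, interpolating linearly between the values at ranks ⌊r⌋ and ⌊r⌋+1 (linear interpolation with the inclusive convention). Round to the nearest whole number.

2689

Sorted: 631, 871, 1831, 1874, 1996, 2200, 2371, 2634, 2689, 3188, 3266.
n = 11.
r = 1 + (80/100)·(11 − 1) = 1 + 8 = 9.
r is an integer, so P80 is the value at rank 9: 2689.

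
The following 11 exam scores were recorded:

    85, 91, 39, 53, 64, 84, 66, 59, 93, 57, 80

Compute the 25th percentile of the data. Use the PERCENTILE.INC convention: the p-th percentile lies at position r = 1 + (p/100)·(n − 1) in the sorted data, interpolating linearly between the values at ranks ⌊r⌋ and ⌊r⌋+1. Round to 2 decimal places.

Sorted: 39, 53, 57, 59, 64, 66, 80, 84, 85, 91, 93.
n = 11.
r = 1 + (25/100)·(11 − 1) = 1 + 2.5 = 3.5.
Rank 3 is 57 and rank 4 is 59.
Interpolate: 57 + 0.5·(59 − 57) = 57 + 0.5·2 = 58.

58.00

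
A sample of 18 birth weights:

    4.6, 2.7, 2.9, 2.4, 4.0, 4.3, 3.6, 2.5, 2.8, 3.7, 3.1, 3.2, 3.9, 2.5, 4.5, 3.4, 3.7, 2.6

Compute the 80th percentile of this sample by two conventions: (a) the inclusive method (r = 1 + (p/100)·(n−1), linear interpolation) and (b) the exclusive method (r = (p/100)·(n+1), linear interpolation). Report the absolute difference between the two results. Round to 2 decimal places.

Sorted: 2.4, 2.5, 2.5, 2.6, 2.7, 2.8, 2.9, 3.1, 3.2, 3.4, 3.6, 3.7, 3.7, 3.9, 4.0, 4.3, 4.5, 4.6.
n = 18.
(a) r = 14.6; between ranks 14 (3.9) and 15 (4.0): 3.96.
(b) r = 15.2; between ranks 15 (4.0) and 16 (4.3): 4.06.
|3.96 − 4.06| = 0.1.

0.10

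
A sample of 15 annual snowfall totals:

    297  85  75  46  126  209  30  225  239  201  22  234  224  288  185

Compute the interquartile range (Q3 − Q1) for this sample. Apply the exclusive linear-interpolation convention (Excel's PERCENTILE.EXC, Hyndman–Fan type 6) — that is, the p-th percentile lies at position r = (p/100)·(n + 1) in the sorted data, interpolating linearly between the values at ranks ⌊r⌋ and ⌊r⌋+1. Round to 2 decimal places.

Sorted: 22, 30, 46, 75, 85, 126, 185, 201, 209, 224, 225, 234, 239, 288, 297.
n = 15.
P25: r = 4 (integer) → 75.
P75: r = 12 (integer) → 234.
Difference: 234 − 75 = 159.

159.00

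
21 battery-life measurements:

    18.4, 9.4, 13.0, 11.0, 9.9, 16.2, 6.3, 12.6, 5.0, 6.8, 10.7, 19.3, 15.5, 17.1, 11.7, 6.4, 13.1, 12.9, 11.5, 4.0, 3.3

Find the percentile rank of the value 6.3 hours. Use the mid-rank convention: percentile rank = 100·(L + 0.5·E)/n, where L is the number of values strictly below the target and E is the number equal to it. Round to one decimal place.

16.7

Sorted: 3.3, 4.0, 5.0, 6.3, 6.4, 6.8, 9.4, 9.9, 10.7, 11.0, 11.5, 11.7, 12.6, 12.9, 13.0, 13.1, 15.5, 16.2, 17.1, 18.4, 19.3.
Count below 6.3: L = 3; count equal: E = 1; n = 21.
Percentile rank = 100·(3 + 0.5·1)/21 = 100·3.5/21 = 16.67.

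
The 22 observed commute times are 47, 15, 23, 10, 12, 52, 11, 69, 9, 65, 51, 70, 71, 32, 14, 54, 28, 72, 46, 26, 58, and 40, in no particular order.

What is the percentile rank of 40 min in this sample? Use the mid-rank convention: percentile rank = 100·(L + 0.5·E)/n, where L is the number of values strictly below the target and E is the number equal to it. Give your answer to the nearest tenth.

47.7

Sorted: 9, 10, 11, 12, 14, 15, 23, 26, 28, 32, 40, 46, 47, 51, 52, 54, 58, 65, 69, 70, 71, 72.
Count below 40: L = 10; count equal: E = 1; n = 22.
Percentile rank = 100·(10 + 0.5·1)/22 = 100·10.5/22 = 47.73.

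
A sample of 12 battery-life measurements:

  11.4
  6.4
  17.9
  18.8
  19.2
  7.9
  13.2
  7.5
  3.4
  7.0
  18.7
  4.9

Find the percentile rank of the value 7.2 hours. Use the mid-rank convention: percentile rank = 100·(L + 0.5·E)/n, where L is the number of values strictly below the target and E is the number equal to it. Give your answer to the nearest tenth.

Sorted: 3.4, 4.9, 6.4, 7.0, 7.5, 7.9, 11.4, 13.2, 17.9, 18.7, 18.8, 19.2.
Count below 7.2: L = 4; count equal: E = 0; n = 12.
Percentile rank = 100·(4 + 0.5·0)/12 = 100·4/12 = 33.33.

33.3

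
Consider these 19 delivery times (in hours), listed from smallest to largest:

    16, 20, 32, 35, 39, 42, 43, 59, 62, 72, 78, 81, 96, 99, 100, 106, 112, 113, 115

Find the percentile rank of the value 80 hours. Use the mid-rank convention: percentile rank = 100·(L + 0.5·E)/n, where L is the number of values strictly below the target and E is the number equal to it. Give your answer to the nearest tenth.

Count below 80: L = 11; count equal: E = 0; n = 19.
Percentile rank = 100·(11 + 0.5·0)/19 = 100·11/19 = 57.89.

57.9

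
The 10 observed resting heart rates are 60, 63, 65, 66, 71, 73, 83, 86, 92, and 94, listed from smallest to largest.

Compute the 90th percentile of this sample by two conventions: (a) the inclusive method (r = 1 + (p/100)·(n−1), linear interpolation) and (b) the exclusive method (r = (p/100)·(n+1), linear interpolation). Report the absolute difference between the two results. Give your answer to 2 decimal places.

1.60

n = 10.
(a) r = 9.1; between ranks 9 (92) and 10 (94): 92.2.
(b) r = 9.9; between ranks 9 (92) and 10 (94): 93.8.
|92.2 − 93.8| = 1.6.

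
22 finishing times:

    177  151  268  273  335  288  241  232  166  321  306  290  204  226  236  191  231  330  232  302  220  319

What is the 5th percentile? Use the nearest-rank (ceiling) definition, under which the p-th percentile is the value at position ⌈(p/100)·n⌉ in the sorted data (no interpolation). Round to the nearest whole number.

Sorted: 151, 166, 177, 191, 204, 220, 226, 231, 232, 232, 236, 241, 268, 273, 288, 290, 302, 306, 319, 321, 330, 335.
n = 22.
Position = ⌈5/100 · 22⌉ = ⌈1.1⌉ = 2.
The value at rank 2 is 166.

166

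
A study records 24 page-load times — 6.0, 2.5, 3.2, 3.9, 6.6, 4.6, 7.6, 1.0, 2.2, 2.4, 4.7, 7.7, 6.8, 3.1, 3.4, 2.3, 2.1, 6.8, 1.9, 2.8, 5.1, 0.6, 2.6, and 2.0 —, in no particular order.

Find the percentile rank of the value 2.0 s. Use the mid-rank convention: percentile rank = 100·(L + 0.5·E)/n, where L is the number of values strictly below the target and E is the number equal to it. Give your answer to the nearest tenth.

14.6

Sorted: 0.6, 1.0, 1.9, 2.0, 2.1, 2.2, 2.3, 2.4, 2.5, 2.6, 2.8, 3.1, 3.2, 3.4, 3.9, 4.6, 4.7, 5.1, 6.0, 6.6, 6.8, 6.8, 7.6, 7.7.
Count below 2.0: L = 3; count equal: E = 1; n = 24.
Percentile rank = 100·(3 + 0.5·1)/24 = 100·3.5/24 = 14.58.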